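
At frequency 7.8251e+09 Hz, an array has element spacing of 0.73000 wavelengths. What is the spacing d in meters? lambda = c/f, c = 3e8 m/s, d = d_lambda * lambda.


lambda = c / f = 3.0000e+08 / 7.8251e+09 = 0.03833817 m
d = 0.73000 * 0.03833817 = 0.02799 m

0.02799 m


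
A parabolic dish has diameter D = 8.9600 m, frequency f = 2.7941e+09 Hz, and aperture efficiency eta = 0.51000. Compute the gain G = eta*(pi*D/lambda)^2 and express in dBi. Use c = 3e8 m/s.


lambda = c / f = 3.0000e+08 / 2.7941e+09 = 0.1073691 m
G_linear = 0.51000 * (pi * 8.9600 / 0.1073691)^2 = 35053.17
G_dBi = 10 * log10(35053.17) = 45.45 dBi

45.45 dBi


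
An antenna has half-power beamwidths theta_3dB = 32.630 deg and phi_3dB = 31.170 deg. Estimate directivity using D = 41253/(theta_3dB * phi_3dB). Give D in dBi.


D_linear = 41253 / (32.630 * 31.170) = 40.56035
D_dBi = 10 * log10(40.56035) = 16.08 dBi

16.08 dBi


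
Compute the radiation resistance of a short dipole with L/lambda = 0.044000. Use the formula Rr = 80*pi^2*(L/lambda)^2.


Rr = 80 * pi^2 * (0.044000)^2 = 80 * 9.869604 * 1.936000e-03 = 1.529 ohm

1.529 ohm


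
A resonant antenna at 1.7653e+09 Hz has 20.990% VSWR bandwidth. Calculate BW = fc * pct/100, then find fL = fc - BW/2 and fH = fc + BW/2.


BW = 1.7653e+09 * 20.990/100 = 3.705365e+08 Hz
fL = 1.7653e+09 - 3.705365e+08/2 = 1.580e+09 Hz
fH = 1.7653e+09 + 3.705365e+08/2 = 1.951e+09 Hz

BW=3.705e+08 Hz, fL=1.580e+09 Hz, fH=1.951e+09 Hz


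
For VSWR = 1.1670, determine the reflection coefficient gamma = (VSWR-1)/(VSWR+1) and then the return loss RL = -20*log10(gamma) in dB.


gamma = (1.1670 - 1) / (1.1670 + 1) = 0.07706507
RL = -20 * log10(0.07706507) = 22.26 dB

22.26 dB


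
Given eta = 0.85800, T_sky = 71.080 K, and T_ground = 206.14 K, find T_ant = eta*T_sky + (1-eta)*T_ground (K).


T_ant = 0.85800 * 71.080 + (1 - 0.85800) * 206.14 = 90.26 K

90.26 K


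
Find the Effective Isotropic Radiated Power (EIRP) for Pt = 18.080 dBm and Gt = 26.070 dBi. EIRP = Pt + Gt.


EIRP = Pt + Gt = 18.080 + 26.070 = 44.15 dBm

44.15 dBm


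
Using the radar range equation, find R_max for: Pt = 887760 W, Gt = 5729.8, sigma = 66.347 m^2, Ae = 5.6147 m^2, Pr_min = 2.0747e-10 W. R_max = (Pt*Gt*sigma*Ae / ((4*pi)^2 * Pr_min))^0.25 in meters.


R^4 = 887760*5729.8*66.347*5.6147 / ((4*pi)^2 * 2.0747e-10) = 5.783728e+19
R_max = 5.783728e+19^0.25 = 87207 m

87207 m


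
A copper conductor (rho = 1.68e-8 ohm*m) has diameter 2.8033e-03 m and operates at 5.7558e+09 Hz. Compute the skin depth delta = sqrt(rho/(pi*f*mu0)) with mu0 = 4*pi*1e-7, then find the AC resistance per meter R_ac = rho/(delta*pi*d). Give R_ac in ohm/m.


delta = sqrt(1.68e-8 / (pi * 5.7558e+09 * 4*pi*1e-7)) = 8.598485e-07 m
R_ac = 1.68e-8 / (8.598485e-07 * pi * 2.8033e-03) = 2.219 ohm/m

2.219 ohm/m


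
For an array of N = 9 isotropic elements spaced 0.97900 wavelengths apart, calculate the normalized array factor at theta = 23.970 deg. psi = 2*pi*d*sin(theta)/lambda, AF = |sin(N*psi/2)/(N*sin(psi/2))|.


psi = 2*pi*0.97900*sin(23.970 deg) = 2.498991 rad
AF = |sin(9*2.498991/2) / (9*sin(2.498991/2))| = 0.1135

0.1135


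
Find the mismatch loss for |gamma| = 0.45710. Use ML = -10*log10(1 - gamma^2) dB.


ML = -10 * log10(1 - 0.45710^2) = -10 * log10(0.79105959) = 1.018 dB

1.018 dB


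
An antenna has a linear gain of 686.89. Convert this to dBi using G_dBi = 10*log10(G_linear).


G_dBi = 10 * log10(686.89) = 28.37 dBi

28.37 dBi


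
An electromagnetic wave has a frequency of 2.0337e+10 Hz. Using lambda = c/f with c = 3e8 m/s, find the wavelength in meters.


lambda = c / f = 3.0000e+08 / 2.0337e+10 = 0.01475 m

0.01475 m


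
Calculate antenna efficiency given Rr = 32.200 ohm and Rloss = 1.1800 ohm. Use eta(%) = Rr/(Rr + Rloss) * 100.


eta = 32.200 / (32.200 + 1.1800) * 100 = 96.46%

96.46%


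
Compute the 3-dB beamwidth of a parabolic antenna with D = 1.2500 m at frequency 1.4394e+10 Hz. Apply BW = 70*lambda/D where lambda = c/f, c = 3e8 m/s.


lambda = c / f = 3.0000e+08 / 1.4394e+10 = 0.02084202 m
BW = 70 * 0.02084202 / 1.2500 = 1.167 deg

1.167 deg


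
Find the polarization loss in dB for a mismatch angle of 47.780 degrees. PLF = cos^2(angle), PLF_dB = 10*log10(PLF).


PLF_linear = cos^2(47.780 deg) = 0.4515560
PLF_dB = 10 * log10(0.4515560) = -3.453 dB

-3.453 dB


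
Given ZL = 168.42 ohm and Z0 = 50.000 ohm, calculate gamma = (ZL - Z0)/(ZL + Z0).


gamma = (168.42 - 50.000) / (168.42 + 50.000) = 0.5422

0.5422


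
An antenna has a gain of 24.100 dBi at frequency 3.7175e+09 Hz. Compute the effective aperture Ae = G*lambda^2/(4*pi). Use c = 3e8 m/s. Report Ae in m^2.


lambda = c / f = 3.0000e+08 / 3.7175e+09 = 0.08069939 m
G_linear = 10^(24.100/10) = 257.0396
Ae = G_linear * lambda^2 / (4*pi) = 257.0396 * 0.08069939^2 / (4*pi) = 0.1332 m^2

0.1332 m^2


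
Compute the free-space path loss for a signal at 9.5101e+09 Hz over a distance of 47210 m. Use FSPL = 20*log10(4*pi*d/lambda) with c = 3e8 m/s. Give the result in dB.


lambda = c / f = 3.0000e+08 / 9.5101e+09 = 0.03154541 m
FSPL = 20 * log10(4*pi*47210/0.03154541) = 145.5 dB

145.5 dB


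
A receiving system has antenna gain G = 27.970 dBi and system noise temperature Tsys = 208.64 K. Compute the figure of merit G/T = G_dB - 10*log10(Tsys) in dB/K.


G/T = 27.970 - 10*log10(208.64) = 27.970 - 23.19398 = 4.776 dB/K

4.776 dB/K


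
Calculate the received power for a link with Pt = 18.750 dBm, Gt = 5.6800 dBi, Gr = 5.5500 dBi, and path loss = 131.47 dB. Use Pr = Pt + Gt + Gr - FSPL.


Pr = 18.750 + 5.6800 + 5.5500 - 131.47 = -101.49 dBm

-101.49 dBm


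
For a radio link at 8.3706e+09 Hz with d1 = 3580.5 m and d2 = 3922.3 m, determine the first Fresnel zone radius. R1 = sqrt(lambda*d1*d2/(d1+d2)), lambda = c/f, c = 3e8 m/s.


lambda = c / f = 3.0000e+08 / 8.3706e+09 = 0.03583972 m
R1 = sqrt(0.03583972 * 3580.5 * 3922.3 / (3580.5 + 3922.3)) = 8.191 m

8.191 m


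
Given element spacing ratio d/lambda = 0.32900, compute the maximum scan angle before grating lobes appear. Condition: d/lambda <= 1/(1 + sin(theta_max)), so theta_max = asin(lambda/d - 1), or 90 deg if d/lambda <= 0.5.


lambda/d - 1 = 1/0.32900 - 1 = 2.039514 >= 1
d/lambda <= 0.5, so the array can scan to endfire without grating lobes: theta_max = 90 deg

90 deg


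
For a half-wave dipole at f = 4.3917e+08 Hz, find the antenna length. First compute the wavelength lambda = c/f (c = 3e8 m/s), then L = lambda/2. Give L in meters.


lambda = c / f = 3.0000e+08 / 4.3917e+08 = 0.6831068 m
L = lambda / 2 = 0.6831068 / 2 = 0.3416 m

0.3416 m


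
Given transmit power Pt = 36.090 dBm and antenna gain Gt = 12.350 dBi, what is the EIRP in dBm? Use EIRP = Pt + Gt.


EIRP = Pt + Gt = 36.090 + 12.350 = 48.44 dBm

48.44 dBm


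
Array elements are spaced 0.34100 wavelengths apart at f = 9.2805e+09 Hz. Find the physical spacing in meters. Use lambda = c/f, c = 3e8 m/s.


lambda = c / f = 3.0000e+08 / 9.2805e+09 = 0.03232584 m
d = 0.34100 * 0.03232584 = 0.01102 m

0.01102 m


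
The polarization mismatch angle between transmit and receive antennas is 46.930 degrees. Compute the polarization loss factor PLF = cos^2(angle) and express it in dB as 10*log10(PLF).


PLF_linear = cos^2(46.930 deg) = 0.4663406
PLF_dB = 10 * log10(0.4663406) = -3.313 dB

-3.313 dB


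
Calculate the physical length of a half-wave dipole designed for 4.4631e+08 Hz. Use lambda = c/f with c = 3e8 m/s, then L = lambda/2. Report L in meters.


lambda = c / f = 3.0000e+08 / 4.4631e+08 = 0.6721785 m
L = lambda / 2 = 0.6721785 / 2 = 0.3361 m

0.3361 m


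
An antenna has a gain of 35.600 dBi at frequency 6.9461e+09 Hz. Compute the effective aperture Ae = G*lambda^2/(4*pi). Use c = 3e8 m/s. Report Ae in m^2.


lambda = c / f = 3.0000e+08 / 6.9461e+09 = 0.04318970 m
G_linear = 10^(35.600/10) = 3630.781
Ae = G_linear * lambda^2 / (4*pi) = 3630.781 * 0.04318970^2 / (4*pi) = 0.5390 m^2

0.5390 m^2


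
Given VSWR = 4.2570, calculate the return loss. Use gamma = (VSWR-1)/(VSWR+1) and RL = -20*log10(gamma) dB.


gamma = (4.2570 - 1) / (4.2570 + 1) = 0.6195549
RL = -20 * log10(0.6195549) = 4.158 dB

4.158 dB


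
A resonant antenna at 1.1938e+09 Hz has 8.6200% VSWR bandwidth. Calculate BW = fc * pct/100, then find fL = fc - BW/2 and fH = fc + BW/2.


BW = 1.1938e+09 * 8.6200/100 = 1.029056e+08 Hz
fL = 1.1938e+09 - 1.029056e+08/2 = 1.142e+09 Hz
fH = 1.1938e+09 + 1.029056e+08/2 = 1.245e+09 Hz

BW=1.029e+08 Hz, fL=1.142e+09 Hz, fH=1.245e+09 Hz


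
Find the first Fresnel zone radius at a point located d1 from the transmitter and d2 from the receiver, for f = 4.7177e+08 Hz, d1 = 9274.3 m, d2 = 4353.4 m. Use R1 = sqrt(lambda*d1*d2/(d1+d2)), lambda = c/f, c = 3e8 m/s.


lambda = c / f = 3.0000e+08 / 4.7177e+08 = 0.6359031 m
R1 = sqrt(0.6359031 * 9274.3 * 4353.4 / (9274.3 + 4353.4)) = 43.40 m

43.40 m


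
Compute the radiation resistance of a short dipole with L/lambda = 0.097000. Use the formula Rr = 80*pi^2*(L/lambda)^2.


Rr = 80 * pi^2 * (0.097000)^2 = 80 * 9.869604 * 9.409000e-03 = 7.429 ohm

7.429 ohm


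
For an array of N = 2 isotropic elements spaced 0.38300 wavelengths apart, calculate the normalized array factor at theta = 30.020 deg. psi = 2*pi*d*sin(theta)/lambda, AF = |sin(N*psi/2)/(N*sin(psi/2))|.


psi = 2*pi*0.38300*sin(30.020 deg) = 1.203957 rad
AF = |sin(2*1.203957/2) / (2*sin(1.203957/2))| = 0.8242

0.8242


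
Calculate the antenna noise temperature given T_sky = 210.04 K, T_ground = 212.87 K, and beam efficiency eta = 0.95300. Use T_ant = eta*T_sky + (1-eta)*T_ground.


T_ant = 0.95300 * 210.04 + (1 - 0.95300) * 212.87 = 210.2 K

210.2 K


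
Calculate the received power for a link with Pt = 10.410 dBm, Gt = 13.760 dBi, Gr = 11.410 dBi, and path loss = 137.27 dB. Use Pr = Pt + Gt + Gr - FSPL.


Pr = 10.410 + 13.760 + 11.410 - 137.27 = -101.69 dBm

-101.69 dBm


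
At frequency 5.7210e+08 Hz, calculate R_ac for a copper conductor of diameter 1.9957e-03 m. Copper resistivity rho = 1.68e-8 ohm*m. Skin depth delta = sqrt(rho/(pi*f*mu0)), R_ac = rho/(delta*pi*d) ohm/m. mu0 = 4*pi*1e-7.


delta = sqrt(1.68e-8 / (pi * 5.7210e+08 * 4*pi*1e-7)) = 2.727337e-06 m
R_ac = 1.68e-8 / (2.727337e-06 * pi * 1.9957e-03) = 0.9825 ohm/m

0.9825 ohm/m


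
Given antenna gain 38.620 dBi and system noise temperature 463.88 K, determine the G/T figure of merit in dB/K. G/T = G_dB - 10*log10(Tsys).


G/T = 38.620 - 10*log10(463.88) = 38.620 - 26.66406 = 11.96 dB/K

11.96 dB/K


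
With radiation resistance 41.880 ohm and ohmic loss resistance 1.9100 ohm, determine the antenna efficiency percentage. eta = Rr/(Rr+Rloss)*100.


eta = 41.880 / (41.880 + 1.9100) * 100 = 95.64%

95.64%


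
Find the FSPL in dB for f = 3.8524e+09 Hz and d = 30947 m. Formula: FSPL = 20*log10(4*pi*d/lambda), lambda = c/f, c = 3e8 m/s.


lambda = c / f = 3.0000e+08 / 3.8524e+09 = 0.07787353 m
FSPL = 20 * log10(4*pi*30947/0.07787353) = 134.0 dB

134.0 dB


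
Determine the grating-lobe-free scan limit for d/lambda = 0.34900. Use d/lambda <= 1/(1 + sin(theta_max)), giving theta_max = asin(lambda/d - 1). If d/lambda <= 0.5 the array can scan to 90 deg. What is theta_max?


lambda/d - 1 = 1/0.34900 - 1 = 1.865330 >= 1
d/lambda <= 0.5, so the array can scan to endfire without grating lobes: theta_max = 90 deg

90 deg


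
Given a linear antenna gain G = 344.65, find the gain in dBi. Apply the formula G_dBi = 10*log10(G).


G_dBi = 10 * log10(344.65) = 25.37 dBi

25.37 dBi


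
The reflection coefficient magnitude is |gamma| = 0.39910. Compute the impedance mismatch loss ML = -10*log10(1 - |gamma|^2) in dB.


ML = -10 * log10(1 - 0.39910^2) = -10 * log10(0.84071919) = 0.7535 dB

0.7535 dB


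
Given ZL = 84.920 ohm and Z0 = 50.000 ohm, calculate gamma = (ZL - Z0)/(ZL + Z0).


gamma = (84.920 - 50.000) / (84.920 + 50.000) = 0.2588

0.2588


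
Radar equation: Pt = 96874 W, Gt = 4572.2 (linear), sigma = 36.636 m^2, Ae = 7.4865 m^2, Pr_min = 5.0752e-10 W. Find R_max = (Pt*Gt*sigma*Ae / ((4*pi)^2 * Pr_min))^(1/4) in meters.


R^4 = 96874*4572.2*36.636*7.4865 / ((4*pi)^2 * 5.0752e-10) = 1.515816e+18
R_max = 1.515816e+18^0.25 = 35088 m

35088 m


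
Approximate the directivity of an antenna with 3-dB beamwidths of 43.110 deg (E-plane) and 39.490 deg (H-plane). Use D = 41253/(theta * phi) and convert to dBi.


D_linear = 41253 / (43.110 * 39.490) = 24.23206
D_dBi = 10 * log10(24.23206) = 13.84 dBi

13.84 dBi


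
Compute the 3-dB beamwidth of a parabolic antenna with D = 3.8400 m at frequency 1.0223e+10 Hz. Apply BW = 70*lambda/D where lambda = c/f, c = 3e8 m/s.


lambda = c / f = 3.0000e+08 / 1.0223e+10 = 0.02934559 m
BW = 70 * 0.02934559 / 3.8400 = 0.5349 deg

0.5349 deg


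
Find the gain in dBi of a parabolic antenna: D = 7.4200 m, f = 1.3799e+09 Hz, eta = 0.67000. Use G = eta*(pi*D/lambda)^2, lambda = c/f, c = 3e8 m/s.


lambda = c / f = 3.0000e+08 / 1.3799e+09 = 0.2174071 m
G_linear = 0.67000 * (pi * 7.4200 / 0.2174071)^2 = 7702.557
G_dBi = 10 * log10(7702.557) = 38.87 dBi

38.87 dBi


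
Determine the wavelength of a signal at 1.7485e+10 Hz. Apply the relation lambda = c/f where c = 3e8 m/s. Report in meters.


lambda = c / f = 3.0000e+08 / 1.7485e+10 = 0.01716 m

0.01716 m


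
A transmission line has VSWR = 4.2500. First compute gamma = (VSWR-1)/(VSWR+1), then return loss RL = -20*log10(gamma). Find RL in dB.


gamma = (4.2500 - 1) / (4.2500 + 1) = 0.6190476
RL = -20 * log10(0.6190476) = 4.166 dB

4.166 dB


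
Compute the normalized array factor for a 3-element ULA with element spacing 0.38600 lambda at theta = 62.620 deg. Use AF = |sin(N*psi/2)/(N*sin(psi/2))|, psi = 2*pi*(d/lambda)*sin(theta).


psi = 2*pi*0.38600*sin(62.620 deg) = 2.153617 rad
AF = |sin(3*2.153617/2) / (3*sin(2.153617/2))| = 0.03359

0.03359


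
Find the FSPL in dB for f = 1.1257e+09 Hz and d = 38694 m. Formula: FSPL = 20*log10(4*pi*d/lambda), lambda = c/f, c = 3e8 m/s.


lambda = c / f = 3.0000e+08 / 1.1257e+09 = 0.2665008 m
FSPL = 20 * log10(4*pi*38694/0.2665008) = 125.2 dB

125.2 dB


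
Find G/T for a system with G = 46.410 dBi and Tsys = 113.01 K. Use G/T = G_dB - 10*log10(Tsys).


G/T = 46.410 - 10*log10(113.01) = 46.410 - 20.53117 = 25.88 dB/K

25.88 dB/K


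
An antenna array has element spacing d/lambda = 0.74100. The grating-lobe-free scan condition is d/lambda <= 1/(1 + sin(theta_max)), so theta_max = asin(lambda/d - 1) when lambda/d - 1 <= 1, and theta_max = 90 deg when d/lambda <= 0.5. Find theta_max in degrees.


lambda/d - 1 = 1/0.74100 - 1 = 0.3495277
theta_max = asin(0.3495277) = 20.46 deg

20.46 deg


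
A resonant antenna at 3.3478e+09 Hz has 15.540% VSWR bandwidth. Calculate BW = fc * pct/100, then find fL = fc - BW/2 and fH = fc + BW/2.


BW = 3.3478e+09 * 15.540/100 = 5.202481e+08 Hz
fL = 3.3478e+09 - 5.202481e+08/2 = 3.088e+09 Hz
fH = 3.3478e+09 + 5.202481e+08/2 = 3.608e+09 Hz

BW=5.202e+08 Hz, fL=3.088e+09 Hz, fH=3.608e+09 Hz


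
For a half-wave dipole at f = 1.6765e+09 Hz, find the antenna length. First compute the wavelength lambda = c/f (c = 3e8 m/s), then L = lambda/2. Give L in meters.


lambda = c / f = 3.0000e+08 / 1.6765e+09 = 0.1789442 m
L = lambda / 2 = 0.1789442 / 2 = 0.08947 m

0.08947 m


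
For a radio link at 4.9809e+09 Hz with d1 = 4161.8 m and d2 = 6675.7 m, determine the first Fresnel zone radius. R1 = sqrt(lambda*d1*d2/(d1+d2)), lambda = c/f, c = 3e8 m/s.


lambda = c / f = 3.0000e+08 / 4.9809e+09 = 0.06023008 m
R1 = sqrt(0.06023008 * 4161.8 * 6675.7 / (4161.8 + 6675.7)) = 12.43 m

12.43 m


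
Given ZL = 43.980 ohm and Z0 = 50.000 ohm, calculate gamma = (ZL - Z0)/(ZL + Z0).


gamma = (43.980 - 50.000) / (43.980 + 50.000) = -0.06406

-0.06406


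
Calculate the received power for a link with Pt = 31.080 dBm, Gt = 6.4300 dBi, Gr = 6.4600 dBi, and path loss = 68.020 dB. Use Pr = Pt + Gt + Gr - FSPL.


Pr = 31.080 + 6.4300 + 6.4600 - 68.020 = -24.05 dBm

-24.05 dBm


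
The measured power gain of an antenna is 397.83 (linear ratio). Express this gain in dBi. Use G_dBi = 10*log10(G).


G_dBi = 10 * log10(397.83) = 26.00 dBi

26.00 dBi


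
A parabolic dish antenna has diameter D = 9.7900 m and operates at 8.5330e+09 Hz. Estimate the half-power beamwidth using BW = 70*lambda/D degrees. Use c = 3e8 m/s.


lambda = c / f = 3.0000e+08 / 8.5330e+09 = 0.03515762 m
BW = 70 * 0.03515762 / 9.7900 = 0.2514 deg

0.2514 deg


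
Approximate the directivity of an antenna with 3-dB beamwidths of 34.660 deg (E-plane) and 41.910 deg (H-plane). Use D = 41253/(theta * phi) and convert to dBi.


D_linear = 41253 / (34.660 * 41.910) = 28.39941
D_dBi = 10 * log10(28.39941) = 14.53 dBi

14.53 dBi


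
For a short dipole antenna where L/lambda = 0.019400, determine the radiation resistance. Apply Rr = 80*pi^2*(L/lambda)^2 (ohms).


Rr = 80 * pi^2 * (0.019400)^2 = 80 * 9.869604 * 3.763600e-04 = 0.2972 ohm

0.2972 ohm


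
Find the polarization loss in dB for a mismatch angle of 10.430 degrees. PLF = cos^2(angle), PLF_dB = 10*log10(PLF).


PLF_linear = cos^2(10.430 deg) = 0.9672266
PLF_dB = 10 * log10(0.9672266) = -0.1447 dB

-0.1447 dB


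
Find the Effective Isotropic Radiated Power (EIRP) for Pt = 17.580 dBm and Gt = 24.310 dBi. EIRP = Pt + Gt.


EIRP = Pt + Gt = 17.580 + 24.310 = 41.89 dBm

41.89 dBm


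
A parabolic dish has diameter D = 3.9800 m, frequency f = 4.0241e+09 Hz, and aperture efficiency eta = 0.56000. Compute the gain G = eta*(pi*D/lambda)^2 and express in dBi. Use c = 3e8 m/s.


lambda = c / f = 3.0000e+08 / 4.0241e+09 = 0.07455083 m
G_linear = 0.56000 * (pi * 3.9800 / 0.07455083)^2 = 15752.48
G_dBi = 10 * log10(15752.48) = 41.97 dBi

41.97 dBi


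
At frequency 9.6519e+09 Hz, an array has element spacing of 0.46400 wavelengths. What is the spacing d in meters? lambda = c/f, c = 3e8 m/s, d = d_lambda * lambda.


lambda = c / f = 3.0000e+08 / 9.6519e+09 = 0.03108196 m
d = 0.46400 * 0.03108196 = 0.01442 m

0.01442 m


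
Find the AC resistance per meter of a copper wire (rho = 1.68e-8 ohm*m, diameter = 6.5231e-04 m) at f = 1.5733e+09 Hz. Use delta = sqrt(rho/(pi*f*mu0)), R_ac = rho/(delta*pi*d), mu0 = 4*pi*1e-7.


delta = sqrt(1.68e-8 / (pi * 1.5733e+09 * 4*pi*1e-7)) = 1.644633e-06 m
R_ac = 1.68e-8 / (1.644633e-06 * pi * 6.5231e-04) = 4.985 ohm/m

4.985 ohm/m


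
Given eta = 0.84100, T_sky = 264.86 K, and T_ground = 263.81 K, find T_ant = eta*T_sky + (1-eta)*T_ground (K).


T_ant = 0.84100 * 264.86 + (1 - 0.84100) * 263.81 = 264.7 K

264.7 K


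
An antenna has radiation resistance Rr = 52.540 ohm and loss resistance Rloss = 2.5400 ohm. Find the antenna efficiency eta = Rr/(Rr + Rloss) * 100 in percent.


eta = 52.540 / (52.540 + 2.5400) * 100 = 95.39%

95.39%


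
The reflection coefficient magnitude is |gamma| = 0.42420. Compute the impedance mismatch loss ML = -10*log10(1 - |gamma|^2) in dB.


ML = -10 * log10(1 - 0.42420^2) = -10 * log10(0.82005436) = 0.8616 dB

0.8616 dB


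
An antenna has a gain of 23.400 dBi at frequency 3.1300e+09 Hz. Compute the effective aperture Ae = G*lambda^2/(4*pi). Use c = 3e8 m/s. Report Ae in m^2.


lambda = c / f = 3.0000e+08 / 3.1300e+09 = 0.09584665 m
G_linear = 10^(23.400/10) = 218.7762
Ae = G_linear * lambda^2 / (4*pi) = 218.7762 * 0.09584665^2 / (4*pi) = 0.1599 m^2

0.1599 m^2


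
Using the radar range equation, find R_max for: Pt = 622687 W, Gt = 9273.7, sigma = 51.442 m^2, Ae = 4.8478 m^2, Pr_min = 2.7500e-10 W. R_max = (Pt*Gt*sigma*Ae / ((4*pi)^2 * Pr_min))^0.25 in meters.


R^4 = 622687*9273.7*51.442*4.8478 / ((4*pi)^2 * 2.7500e-10) = 3.316141e+19
R_max = 3.316141e+19^0.25 = 75885 m

75885 m


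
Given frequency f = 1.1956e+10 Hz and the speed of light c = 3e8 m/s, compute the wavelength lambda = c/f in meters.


lambda = c / f = 3.0000e+08 / 1.1956e+10 = 0.02509 m

0.02509 m


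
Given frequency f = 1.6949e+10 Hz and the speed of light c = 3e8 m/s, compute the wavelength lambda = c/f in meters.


lambda = c / f = 3.0000e+08 / 1.6949e+10 = 0.01770 m

0.01770 m


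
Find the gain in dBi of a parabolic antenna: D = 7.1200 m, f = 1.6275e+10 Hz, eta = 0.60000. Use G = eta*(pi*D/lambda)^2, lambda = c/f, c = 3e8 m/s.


lambda = c / f = 3.0000e+08 / 1.6275e+10 = 0.01843318 m
G_linear = 0.60000 * (pi * 7.1200 / 0.01843318)^2 = 883507.9
G_dBi = 10 * log10(883507.9) = 59.46 dBi

59.46 dBi


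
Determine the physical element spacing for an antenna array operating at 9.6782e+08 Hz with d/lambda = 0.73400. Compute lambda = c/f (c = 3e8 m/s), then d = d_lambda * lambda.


lambda = c / f = 3.0000e+08 / 9.6782e+08 = 0.3099750 m
d = 0.73400 * 0.3099750 = 0.2275 m

0.2275 m


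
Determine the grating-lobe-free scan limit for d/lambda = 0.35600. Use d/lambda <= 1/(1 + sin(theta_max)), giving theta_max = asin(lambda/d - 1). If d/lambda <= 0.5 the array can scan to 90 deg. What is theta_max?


lambda/d - 1 = 1/0.35600 - 1 = 1.808989 >= 1
d/lambda <= 0.5, so the array can scan to endfire without grating lobes: theta_max = 90 deg

90 deg


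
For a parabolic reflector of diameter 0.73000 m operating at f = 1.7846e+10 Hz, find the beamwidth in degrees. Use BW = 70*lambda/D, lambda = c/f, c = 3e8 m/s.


lambda = c / f = 3.0000e+08 / 1.7846e+10 = 0.01681049 m
BW = 70 * 0.01681049 / 0.73000 = 1.612 deg

1.612 deg


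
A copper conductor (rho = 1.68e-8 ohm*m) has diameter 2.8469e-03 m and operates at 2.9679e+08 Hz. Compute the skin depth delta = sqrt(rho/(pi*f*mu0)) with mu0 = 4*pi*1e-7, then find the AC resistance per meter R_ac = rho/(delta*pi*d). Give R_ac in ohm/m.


delta = sqrt(1.68e-8 / (pi * 2.9679e+08 * 4*pi*1e-7)) = 3.786606e-06 m
R_ac = 1.68e-8 / (3.786606e-06 * pi * 2.8469e-03) = 0.4961 ohm/m

0.4961 ohm/m


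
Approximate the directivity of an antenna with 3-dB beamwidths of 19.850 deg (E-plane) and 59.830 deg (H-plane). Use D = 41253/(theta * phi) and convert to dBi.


D_linear = 41253 / (19.850 * 59.830) = 34.73570
D_dBi = 10 * log10(34.73570) = 15.41 dBi

15.41 dBi


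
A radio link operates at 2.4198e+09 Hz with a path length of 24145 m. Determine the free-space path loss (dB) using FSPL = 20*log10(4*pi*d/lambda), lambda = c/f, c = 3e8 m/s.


lambda = c / f = 3.0000e+08 / 2.4198e+09 = 0.1239772 m
FSPL = 20 * log10(4*pi*24145/0.1239772) = 127.8 dB

127.8 dB


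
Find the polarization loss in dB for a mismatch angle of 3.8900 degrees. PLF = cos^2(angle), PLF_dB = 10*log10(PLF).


PLF_linear = cos^2(3.8900 deg) = 0.9953976
PLF_dB = 10 * log10(0.9953976) = -0.02003 dB

-0.02003 dB


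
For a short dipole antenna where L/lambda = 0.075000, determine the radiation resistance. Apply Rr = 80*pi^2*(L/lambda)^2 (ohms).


Rr = 80 * pi^2 * (0.075000)^2 = 80 * 9.869604 * 5.625000e-03 = 4.441 ohm

4.441 ohm


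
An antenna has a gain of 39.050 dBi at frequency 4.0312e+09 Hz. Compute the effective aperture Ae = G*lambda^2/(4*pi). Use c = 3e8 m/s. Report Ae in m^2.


lambda = c / f = 3.0000e+08 / 4.0312e+09 = 0.07441953 m
G_linear = 10^(39.050/10) = 8035.261
Ae = G_linear * lambda^2 / (4*pi) = 8035.261 * 0.07441953^2 / (4*pi) = 3.541 m^2

3.541 m^2


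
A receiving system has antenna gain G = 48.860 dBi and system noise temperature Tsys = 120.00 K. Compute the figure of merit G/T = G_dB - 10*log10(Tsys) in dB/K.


G/T = 48.860 - 10*log10(120.00) = 48.860 - 20.79181 = 28.07 dB/K

28.07 dB/K


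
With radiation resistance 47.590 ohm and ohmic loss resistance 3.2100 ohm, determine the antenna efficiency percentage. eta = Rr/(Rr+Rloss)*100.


eta = 47.590 / (47.590 + 3.2100) * 100 = 93.68%

93.68%


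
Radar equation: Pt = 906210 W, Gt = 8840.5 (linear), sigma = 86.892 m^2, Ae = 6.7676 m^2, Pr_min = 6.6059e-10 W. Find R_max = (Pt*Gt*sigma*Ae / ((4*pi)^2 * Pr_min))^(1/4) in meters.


R^4 = 906210*8840.5*86.892*6.7676 / ((4*pi)^2 * 6.6059e-10) = 4.516151e+19
R_max = 4.516151e+19^0.25 = 81977 m

81977 m


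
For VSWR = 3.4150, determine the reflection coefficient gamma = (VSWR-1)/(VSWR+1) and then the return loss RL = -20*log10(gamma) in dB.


gamma = (3.4150 - 1) / (3.4150 + 1) = 0.5469989
RL = -20 * log10(0.5469989) = 5.240 dB

5.240 dB


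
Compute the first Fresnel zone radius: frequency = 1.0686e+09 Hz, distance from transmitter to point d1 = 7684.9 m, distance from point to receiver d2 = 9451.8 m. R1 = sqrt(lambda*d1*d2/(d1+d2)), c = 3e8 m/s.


lambda = c / f = 3.0000e+08 / 1.0686e+09 = 0.2807412 m
R1 = sqrt(0.2807412 * 7684.9 * 9451.8 / (7684.9 + 9451.8)) = 34.50 m

34.50 m


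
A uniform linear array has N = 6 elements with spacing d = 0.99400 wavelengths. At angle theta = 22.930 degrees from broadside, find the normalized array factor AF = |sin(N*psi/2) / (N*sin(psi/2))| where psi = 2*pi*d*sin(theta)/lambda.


psi = 2*pi*0.99400*sin(22.930 deg) = 2.433280 rad
AF = |sin(6*2.433280/2) / (6*sin(2.433280/2))| = 0.1511

0.1511


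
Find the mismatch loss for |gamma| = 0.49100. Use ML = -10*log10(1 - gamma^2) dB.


ML = -10 * log10(1 - 0.49100^2) = -10 * log10(0.758919) = 1.198 dB

1.198 dB


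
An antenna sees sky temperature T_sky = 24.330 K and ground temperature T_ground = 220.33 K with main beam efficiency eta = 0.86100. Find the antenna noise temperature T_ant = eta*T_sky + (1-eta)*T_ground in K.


T_ant = 0.86100 * 24.330 + (1 - 0.86100) * 220.33 = 51.57 K

51.57 K


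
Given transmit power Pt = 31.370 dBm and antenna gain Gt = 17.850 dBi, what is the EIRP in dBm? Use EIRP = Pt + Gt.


EIRP = Pt + Gt = 31.370 + 17.850 = 49.22 dBm

49.22 dBm


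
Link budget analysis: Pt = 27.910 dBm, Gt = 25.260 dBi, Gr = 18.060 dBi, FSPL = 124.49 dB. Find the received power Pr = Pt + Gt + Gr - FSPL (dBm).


Pr = 27.910 + 25.260 + 18.060 - 124.49 = -53.26 dBm

-53.26 dBm


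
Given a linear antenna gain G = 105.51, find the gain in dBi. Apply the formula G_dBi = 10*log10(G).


G_dBi = 10 * log10(105.51) = 20.23 dBi

20.23 dBi


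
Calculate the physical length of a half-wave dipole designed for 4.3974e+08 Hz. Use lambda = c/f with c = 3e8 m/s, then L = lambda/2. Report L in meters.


lambda = c / f = 3.0000e+08 / 4.3974e+08 = 0.6822213 m
L = lambda / 2 = 0.6822213 / 2 = 0.3411 m

0.3411 m


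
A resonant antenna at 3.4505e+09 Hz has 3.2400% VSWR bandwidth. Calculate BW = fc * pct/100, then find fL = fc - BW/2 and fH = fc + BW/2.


BW = 3.4505e+09 * 3.2400/100 = 1.117962e+08 Hz
fL = 3.4505e+09 - 1.117962e+08/2 = 3.395e+09 Hz
fH = 3.4505e+09 + 1.117962e+08/2 = 3.506e+09 Hz

BW=1.118e+08 Hz, fL=3.395e+09 Hz, fH=3.506e+09 Hz


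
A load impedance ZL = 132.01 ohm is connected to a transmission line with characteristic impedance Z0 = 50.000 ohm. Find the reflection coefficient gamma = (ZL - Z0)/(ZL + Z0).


gamma = (132.01 - 50.000) / (132.01 + 50.000) = 0.4506

0.4506


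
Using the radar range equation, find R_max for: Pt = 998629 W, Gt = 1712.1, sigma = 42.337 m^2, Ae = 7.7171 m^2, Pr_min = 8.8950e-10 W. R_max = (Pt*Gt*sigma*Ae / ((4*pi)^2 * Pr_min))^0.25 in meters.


R^4 = 998629*1712.1*42.337*7.7171 / ((4*pi)^2 * 8.8950e-10) = 3.976874e+18
R_max = 3.976874e+18^0.25 = 44657 m

44657 m


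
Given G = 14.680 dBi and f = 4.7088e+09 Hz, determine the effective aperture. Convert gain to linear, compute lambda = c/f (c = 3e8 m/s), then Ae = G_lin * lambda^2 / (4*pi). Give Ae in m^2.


lambda = c / f = 3.0000e+08 / 4.7088e+09 = 0.06371050 m
G_linear = 10^(14.680/10) = 29.37650
Ae = G_linear * lambda^2 / (4*pi) = 29.37650 * 0.06371050^2 / (4*pi) = 9.489e-03 m^2

9.489e-03 m^2


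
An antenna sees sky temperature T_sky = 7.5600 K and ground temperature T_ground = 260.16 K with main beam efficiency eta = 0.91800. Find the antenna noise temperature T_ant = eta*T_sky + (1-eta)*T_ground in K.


T_ant = 0.91800 * 7.5600 + (1 - 0.91800) * 260.16 = 28.27 K

28.27 K


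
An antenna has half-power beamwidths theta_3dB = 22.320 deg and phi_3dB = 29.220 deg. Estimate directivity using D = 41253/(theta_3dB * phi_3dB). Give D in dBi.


D_linear = 41253 / (22.320 * 29.220) = 63.25300
D_dBi = 10 * log10(63.25300) = 18.01 dBi

18.01 dBi


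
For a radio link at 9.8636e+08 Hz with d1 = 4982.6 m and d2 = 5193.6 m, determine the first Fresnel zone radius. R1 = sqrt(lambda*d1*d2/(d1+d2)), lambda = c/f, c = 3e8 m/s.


lambda = c / f = 3.0000e+08 / 9.8636e+08 = 0.3041486 m
R1 = sqrt(0.3041486 * 4982.6 * 5193.6 / (4982.6 + 5193.6)) = 27.81 m

27.81 m


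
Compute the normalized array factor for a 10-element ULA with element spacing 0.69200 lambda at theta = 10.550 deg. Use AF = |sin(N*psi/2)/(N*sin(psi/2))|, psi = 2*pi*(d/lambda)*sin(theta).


psi = 2*pi*0.69200*sin(10.550 deg) = 0.7960840 rad
AF = |sin(10*0.7960840/2) / (10*sin(0.7960840/2))| = 0.1919

0.1919


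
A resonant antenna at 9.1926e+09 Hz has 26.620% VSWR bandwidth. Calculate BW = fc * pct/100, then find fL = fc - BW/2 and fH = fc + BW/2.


BW = 9.1926e+09 * 26.620/100 = 2.447070e+09 Hz
fL = 9.1926e+09 - 2.447070e+09/2 = 7.969e+09 Hz
fH = 9.1926e+09 + 2.447070e+09/2 = 1.042e+10 Hz

BW=2.447e+09 Hz, fL=7.969e+09 Hz, fH=1.042e+10 Hz


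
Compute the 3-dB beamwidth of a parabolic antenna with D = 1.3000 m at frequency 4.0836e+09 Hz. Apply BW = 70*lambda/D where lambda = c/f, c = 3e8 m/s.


lambda = c / f = 3.0000e+08 / 4.0836e+09 = 0.07346459 m
BW = 70 * 0.07346459 / 1.3000 = 3.956 deg

3.956 deg


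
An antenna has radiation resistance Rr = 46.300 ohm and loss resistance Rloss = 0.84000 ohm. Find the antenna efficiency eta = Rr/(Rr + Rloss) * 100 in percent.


eta = 46.300 / (46.300 + 0.84000) * 100 = 98.22%

98.22%


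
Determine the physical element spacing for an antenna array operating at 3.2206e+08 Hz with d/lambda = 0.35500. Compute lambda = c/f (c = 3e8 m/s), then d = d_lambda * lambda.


lambda = c / f = 3.0000e+08 / 3.2206e+08 = 0.9315034 m
d = 0.35500 * 0.9315034 = 0.3307 m

0.3307 m


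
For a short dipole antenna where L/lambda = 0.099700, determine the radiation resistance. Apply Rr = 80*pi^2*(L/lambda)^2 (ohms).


Rr = 80 * pi^2 * (0.099700)^2 = 80 * 9.869604 * 9.940090e-03 = 7.848 ohm

7.848 ohm


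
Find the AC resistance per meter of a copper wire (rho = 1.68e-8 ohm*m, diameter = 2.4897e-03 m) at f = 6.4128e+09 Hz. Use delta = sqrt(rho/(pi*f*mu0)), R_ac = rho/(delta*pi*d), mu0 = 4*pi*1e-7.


delta = sqrt(1.68e-8 / (pi * 6.4128e+09 * 4*pi*1e-7)) = 8.146122e-07 m
R_ac = 1.68e-8 / (8.146122e-07 * pi * 2.4897e-03) = 2.637 ohm/m

2.637 ohm/m


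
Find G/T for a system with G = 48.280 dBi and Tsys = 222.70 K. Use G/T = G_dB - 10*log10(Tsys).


G/T = 48.280 - 10*log10(222.70) = 48.280 - 23.47720 = 24.80 dB/K

24.80 dB/K


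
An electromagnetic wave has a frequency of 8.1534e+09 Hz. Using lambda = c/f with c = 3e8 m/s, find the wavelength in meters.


lambda = c / f = 3.0000e+08 / 8.1534e+09 = 0.03679 m

0.03679 m


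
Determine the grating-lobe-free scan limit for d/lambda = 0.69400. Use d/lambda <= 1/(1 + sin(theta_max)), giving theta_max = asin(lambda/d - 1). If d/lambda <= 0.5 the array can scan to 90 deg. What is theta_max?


lambda/d - 1 = 1/0.69400 - 1 = 0.4409222
theta_max = asin(0.4409222) = 26.16 deg

26.16 deg


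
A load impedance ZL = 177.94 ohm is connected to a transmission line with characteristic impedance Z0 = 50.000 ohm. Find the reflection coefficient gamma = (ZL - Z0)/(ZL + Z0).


gamma = (177.94 - 50.000) / (177.94 + 50.000) = 0.5613

0.5613


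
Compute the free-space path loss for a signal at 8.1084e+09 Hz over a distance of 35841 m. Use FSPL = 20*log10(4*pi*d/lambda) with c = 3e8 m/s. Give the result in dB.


lambda = c / f = 3.0000e+08 / 8.1084e+09 = 0.03699867 m
FSPL = 20 * log10(4*pi*35841/0.03699867) = 141.7 dB

141.7 dB


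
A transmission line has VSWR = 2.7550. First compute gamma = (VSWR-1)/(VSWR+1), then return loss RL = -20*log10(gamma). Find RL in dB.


gamma = (2.7550 - 1) / (2.7550 + 1) = 0.4673768
RL = -20 * log10(0.4673768) = 6.607 dB

6.607 dB


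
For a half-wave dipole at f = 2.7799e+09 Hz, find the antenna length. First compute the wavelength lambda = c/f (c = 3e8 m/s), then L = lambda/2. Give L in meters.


lambda = c / f = 3.0000e+08 / 2.7799e+09 = 0.1079176 m
L = lambda / 2 = 0.1079176 / 2 = 0.05396 m

0.05396 m


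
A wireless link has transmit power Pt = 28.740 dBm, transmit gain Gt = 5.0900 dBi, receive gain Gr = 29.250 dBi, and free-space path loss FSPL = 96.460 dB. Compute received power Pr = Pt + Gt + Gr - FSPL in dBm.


Pr = 28.740 + 5.0900 + 29.250 - 96.460 = -33.38 dBm

-33.38 dBm


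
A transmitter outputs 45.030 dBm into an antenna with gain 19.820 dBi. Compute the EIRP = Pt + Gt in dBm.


EIRP = Pt + Gt = 45.030 + 19.820 = 64.85 dBm

64.85 dBm


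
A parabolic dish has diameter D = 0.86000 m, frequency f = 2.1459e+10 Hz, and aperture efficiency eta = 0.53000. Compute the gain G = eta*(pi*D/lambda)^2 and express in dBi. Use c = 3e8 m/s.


lambda = c / f = 3.0000e+08 / 2.1459e+10 = 0.01398015 m
G_linear = 0.53000 * (pi * 0.86000 / 0.01398015)^2 = 19794.70
G_dBi = 10 * log10(19794.70) = 42.97 dBi

42.97 dBi


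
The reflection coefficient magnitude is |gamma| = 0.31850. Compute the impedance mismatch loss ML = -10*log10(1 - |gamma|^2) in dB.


ML = -10 * log10(1 - 0.31850^2) = -10 * log10(0.89855775) = 0.4645 dB

0.4645 dB


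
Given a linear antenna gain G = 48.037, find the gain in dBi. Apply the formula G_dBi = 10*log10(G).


G_dBi = 10 * log10(48.037) = 16.82 dBi

16.82 dBi


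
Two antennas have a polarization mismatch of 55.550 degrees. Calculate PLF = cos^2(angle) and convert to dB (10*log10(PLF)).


PLF_linear = cos^2(55.550 deg) = 0.3200016
PLF_dB = 10 * log10(0.3200016) = -4.948 dB

-4.948 dB


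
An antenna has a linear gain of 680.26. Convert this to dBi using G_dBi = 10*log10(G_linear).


G_dBi = 10 * log10(680.26) = 28.33 dBi

28.33 dBi


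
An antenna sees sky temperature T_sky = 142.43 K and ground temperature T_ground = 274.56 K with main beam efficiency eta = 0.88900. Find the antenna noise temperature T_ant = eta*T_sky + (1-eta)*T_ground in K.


T_ant = 0.88900 * 142.43 + (1 - 0.88900) * 274.56 = 157.1 K

157.1 K


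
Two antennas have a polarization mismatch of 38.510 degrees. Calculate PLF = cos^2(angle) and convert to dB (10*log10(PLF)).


PLF_linear = cos^2(38.510 deg) = 0.6123055
PLF_dB = 10 * log10(0.6123055) = -2.130 dB

-2.130 dB


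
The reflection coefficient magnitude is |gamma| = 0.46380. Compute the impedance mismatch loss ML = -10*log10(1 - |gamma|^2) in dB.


ML = -10 * log10(1 - 0.46380^2) = -10 * log10(0.78488956) = 1.052 dB

1.052 dB


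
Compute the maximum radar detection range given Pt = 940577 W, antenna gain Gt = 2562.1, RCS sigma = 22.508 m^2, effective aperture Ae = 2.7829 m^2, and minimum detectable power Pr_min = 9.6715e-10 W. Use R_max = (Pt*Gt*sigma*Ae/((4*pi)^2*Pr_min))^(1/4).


R^4 = 940577*2562.1*22.508*2.7829 / ((4*pi)^2 * 9.6715e-10) = 9.883514e+17
R_max = 9.883514e+17^0.25 = 31530 m

31530 m


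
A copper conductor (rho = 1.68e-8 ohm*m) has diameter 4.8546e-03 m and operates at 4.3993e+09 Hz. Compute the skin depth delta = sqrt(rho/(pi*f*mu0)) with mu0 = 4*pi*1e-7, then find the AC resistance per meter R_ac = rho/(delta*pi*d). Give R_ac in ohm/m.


delta = sqrt(1.68e-8 / (pi * 4.3993e+09 * 4*pi*1e-7)) = 9.835195e-07 m
R_ac = 1.68e-8 / (9.835195e-07 * pi * 4.8546e-03) = 1.120 ohm/m

1.120 ohm/m


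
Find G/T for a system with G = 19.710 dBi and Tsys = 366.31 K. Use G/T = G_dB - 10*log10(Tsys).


G/T = 19.710 - 10*log10(366.31) = 19.710 - 25.63849 = -5.928 dB/K

-5.928 dB/K


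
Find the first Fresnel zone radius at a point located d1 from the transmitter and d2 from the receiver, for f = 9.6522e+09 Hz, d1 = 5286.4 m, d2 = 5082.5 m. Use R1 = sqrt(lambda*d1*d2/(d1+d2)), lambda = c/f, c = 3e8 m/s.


lambda = c / f = 3.0000e+08 / 9.6522e+09 = 0.03108100 m
R1 = sqrt(0.03108100 * 5286.4 * 5082.5 / (5286.4 + 5082.5)) = 8.974 m

8.974 m


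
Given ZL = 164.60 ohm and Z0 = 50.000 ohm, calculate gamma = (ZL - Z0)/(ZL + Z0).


gamma = (164.60 - 50.000) / (164.60 + 50.000) = 0.5340

0.5340


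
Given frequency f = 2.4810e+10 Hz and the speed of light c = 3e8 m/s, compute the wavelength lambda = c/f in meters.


lambda = c / f = 3.0000e+08 / 2.4810e+10 = 0.01209 m

0.01209 m


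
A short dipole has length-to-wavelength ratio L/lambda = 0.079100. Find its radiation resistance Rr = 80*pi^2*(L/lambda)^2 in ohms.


Rr = 80 * pi^2 * (0.079100)^2 = 80 * 9.869604 * 6.256810e-03 = 4.940 ohm

4.940 ohm


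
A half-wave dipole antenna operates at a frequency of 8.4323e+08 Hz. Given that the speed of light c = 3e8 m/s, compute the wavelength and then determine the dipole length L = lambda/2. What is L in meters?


lambda = c / f = 3.0000e+08 / 8.4323e+08 = 0.3557748 m
L = lambda / 2 = 0.3557748 / 2 = 0.1779 m

0.1779 m


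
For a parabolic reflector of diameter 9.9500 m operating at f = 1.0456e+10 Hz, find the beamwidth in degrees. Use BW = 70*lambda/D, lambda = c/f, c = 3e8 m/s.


lambda = c / f = 3.0000e+08 / 1.0456e+10 = 0.02869166 m
BW = 70 * 0.02869166 / 9.9500 = 0.2019 deg

0.2019 deg


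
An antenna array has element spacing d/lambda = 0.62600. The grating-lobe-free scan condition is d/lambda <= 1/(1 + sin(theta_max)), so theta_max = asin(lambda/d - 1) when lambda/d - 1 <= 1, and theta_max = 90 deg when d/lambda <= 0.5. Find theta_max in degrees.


lambda/d - 1 = 1/0.62600 - 1 = 0.5974441
theta_max = asin(0.5974441) = 36.69 deg

36.69 deg


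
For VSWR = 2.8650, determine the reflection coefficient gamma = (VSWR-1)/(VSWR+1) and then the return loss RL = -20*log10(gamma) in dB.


gamma = (2.8650 - 1) / (2.8650 + 1) = 0.4825356
RL = -20 * log10(0.4825356) = 6.329 dB

6.329 dB


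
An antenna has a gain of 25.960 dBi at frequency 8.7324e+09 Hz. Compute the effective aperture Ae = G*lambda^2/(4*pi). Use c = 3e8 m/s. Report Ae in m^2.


lambda = c / f = 3.0000e+08 / 8.7324e+09 = 0.03435482 m
G_linear = 10^(25.960/10) = 394.4573
Ae = G_linear * lambda^2 / (4*pi) = 394.4573 * 0.03435482^2 / (4*pi) = 0.03705 m^2

0.03705 m^2


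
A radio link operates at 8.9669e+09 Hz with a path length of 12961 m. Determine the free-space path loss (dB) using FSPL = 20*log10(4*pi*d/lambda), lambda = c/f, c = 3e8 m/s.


lambda = c / f = 3.0000e+08 / 8.9669e+09 = 0.03345638 m
FSPL = 20 * log10(4*pi*12961/0.03345638) = 133.7 dB

133.7 dB


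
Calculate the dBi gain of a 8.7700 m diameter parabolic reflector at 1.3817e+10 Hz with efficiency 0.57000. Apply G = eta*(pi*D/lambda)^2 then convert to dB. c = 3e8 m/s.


lambda = c / f = 3.0000e+08 / 1.3817e+10 = 0.02171238 m
G_linear = 0.57000 * (pi * 8.7700 / 0.02171238)^2 = 917823.0
G_dBi = 10 * log10(917823.0) = 59.63 dBi

59.63 dBi


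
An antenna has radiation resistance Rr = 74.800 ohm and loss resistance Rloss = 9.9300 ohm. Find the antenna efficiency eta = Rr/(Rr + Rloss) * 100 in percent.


eta = 74.800 / (74.800 + 9.9300) * 100 = 88.28%

88.28%


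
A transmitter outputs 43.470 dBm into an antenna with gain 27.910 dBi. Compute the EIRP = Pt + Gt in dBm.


EIRP = Pt + Gt = 43.470 + 27.910 = 71.38 dBm

71.38 dBm


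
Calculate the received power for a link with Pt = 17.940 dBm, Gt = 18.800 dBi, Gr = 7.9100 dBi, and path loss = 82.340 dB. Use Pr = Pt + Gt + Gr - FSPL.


Pr = 17.940 + 18.800 + 7.9100 - 82.340 = -37.69 dBm

-37.69 dBm


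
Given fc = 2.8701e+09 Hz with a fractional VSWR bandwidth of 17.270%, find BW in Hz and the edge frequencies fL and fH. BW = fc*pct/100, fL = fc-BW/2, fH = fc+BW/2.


BW = 2.8701e+09 * 17.270/100 = 4.956663e+08 Hz
fL = 2.8701e+09 - 4.956663e+08/2 = 2.622e+09 Hz
fH = 2.8701e+09 + 4.956663e+08/2 = 3.118e+09 Hz

BW=4.957e+08 Hz, fL=2.622e+09 Hz, fH=3.118e+09 Hz
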